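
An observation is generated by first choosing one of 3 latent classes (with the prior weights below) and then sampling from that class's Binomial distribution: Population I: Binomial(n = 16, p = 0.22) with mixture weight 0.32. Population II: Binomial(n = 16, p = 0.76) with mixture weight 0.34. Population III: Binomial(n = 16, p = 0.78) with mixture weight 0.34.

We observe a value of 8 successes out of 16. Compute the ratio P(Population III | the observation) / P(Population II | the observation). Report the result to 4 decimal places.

0.6137

Since P(k|x) ∝ P(Z=k) f_k(x), the posterior odds are P(Z=i) f_i(x) / (P(Z=j) f_j(x)).
Binomial probabilities:
  f_I = 0.00967647
  f_II = 0.015768
  f_III = 0.00967647
0.00329 / 0.00536113 ≈ 0.6137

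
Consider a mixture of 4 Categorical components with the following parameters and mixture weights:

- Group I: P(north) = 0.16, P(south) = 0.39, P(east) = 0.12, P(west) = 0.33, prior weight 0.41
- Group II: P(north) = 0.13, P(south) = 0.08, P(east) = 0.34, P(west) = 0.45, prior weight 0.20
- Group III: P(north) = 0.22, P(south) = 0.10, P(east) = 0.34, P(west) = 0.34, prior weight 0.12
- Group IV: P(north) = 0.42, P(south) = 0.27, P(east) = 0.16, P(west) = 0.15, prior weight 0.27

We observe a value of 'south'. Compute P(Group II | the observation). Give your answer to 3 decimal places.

0.061

P(component k | x) = P(Z=k)·f_k(x) / marginal(x), where marginal(x) = Σ_j P(Z=j)·f_j(x).
Categorical probabilities:
  p_I = P(south | comp) = 0.39
  p_II = P(south | comp) = 0.08
  p_III = P(south | comp) = 0.10
  p_IV = P(south | comp) = 0.27
Weight by the priors:
  P(Z=I)·p_I = 0.41 × 0.39 = 0.1599
  P(Z=II)·p_II = 0.20 × 0.08 = 0.016
  P(Z=III)·p_III = 0.12 × 0.1 = 0.012
  P(Z=IV)·p_IV = 0.27 × 0.27 = 0.0729
Normaliser: 0.1599 + 0.016 + 0.012 + 0.0729 = 0.2608
So the posterior for Group II is 0.016 / 0.2608 ≈ 0.061.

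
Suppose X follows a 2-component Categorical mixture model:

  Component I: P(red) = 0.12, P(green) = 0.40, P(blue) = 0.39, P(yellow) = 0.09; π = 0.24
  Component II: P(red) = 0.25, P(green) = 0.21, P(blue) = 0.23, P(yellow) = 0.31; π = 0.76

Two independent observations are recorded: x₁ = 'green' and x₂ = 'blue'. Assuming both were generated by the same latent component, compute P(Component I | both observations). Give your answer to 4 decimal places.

0.5049

P(component k | x) = P(Z=k)·f_k(x) / marginal(x), where marginal(x) = Σ_j P(Z=j)·f_j(x).
Since both observations come from the same component, the likelihood for component k is f_k(x₁)·f_k(x₂).
  f_I = [P(green | comp) = 0.40] × [0.39] = 0.156
  f_II = [P(green | comp) = 0.21] × [0.23] = 0.0483
Unnormalised posteriors:
  P(Z=I)·f_I = 0.24 × 0.156 = 0.03744
  P(Z=II)·f_II = 0.76 × 0.0483 = 0.036708
Normaliser: 0.03744 + 0.036708 = 0.074148
P(Component I | x) ≈ 0.5049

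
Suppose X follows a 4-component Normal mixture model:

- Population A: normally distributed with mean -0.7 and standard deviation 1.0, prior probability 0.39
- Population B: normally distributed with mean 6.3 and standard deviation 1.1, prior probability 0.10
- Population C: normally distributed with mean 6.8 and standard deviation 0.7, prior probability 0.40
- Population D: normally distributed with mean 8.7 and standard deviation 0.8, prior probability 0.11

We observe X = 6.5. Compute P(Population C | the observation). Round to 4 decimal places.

0.8492

By Bayes' theorem, P(k | x) = w_k f_k(x) / Σ_j w_j f_j(x).
Evaluate each component's likelihood at the observed value:
  L_A = 2.20799e-12
  L_B = 0.356729
  L_C = 0.51991
  L_D = 0.011367
Unnormalised posteriors:
  w_A·L_A = 0.39 × 2.20799e-12 = 8.61116e-13
  w_B·L_B = 0.10 × 0.356729 = 0.0356729
  w_C·L_C = 0.40 × 0.51991 = 0.207964
  w_D·L_D = 0.11 × 0.011367 = 0.00125036
Evidence: 8.61116e-13 + 0.0356729 + 0.207964 + 0.00125036 = 0.244887
P(Population C | 6.5) = 0.207964 / 0.244887 ≈ 0.8492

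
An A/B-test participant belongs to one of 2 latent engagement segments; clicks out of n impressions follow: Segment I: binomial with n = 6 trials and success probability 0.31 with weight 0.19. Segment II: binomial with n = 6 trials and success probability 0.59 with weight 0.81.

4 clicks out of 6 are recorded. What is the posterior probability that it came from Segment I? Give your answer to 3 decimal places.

The responsibility of component k is P(Z=k) f_k(x) divided by Σ_j P(Z=j) f_j(x).
Component likelihoods at x = 4 clicks out of 6:
  L_I = 0.0659533
  L_II = 0.305539
Weight by the priors:
  P(Z=I)·L_I = 0.19 × 0.0659533 = 0.0125311
  P(Z=II)·L_II = 0.81 × 0.305539 = 0.247487
Marginal: 0.0125311 + 0.247487 = 0.260018
P(Segment I | data) = 0.0125311 / 0.260018 ≈ 0.048

0.048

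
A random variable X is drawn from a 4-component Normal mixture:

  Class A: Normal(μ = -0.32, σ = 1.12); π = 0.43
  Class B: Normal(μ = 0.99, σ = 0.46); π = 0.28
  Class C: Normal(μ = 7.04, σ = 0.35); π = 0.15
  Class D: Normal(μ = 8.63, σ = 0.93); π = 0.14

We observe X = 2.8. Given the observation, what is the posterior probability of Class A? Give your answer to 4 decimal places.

Posterior ∝ prior × likelihood, so P(k | x) ∝ P(Z=k) f_k(x); normalise over all components.
Normal densities:
  f_A = (1/(1.12·√(2π)))·exp(−(2.8−-0.32)²/(2·1.12²)) = 0.356198·exp(-3.88010) = 0.00735504
  f_B = (1/(0.46·√(2π)))·exp(−(2.8−0.99)²/(2·0.46²)) = 0.867266·exp(-7.74126) = 0.000376849
  f_C = (1/(0.35·√(2π)))·exp(−(2.8−7.04)²/(2·0.35²)) = 1.139835·exp(-73.37796) = 1.54596e-32
  f_D = (1/(0.93·√(2π)))·exp(−(2.8−8.63)²/(2·0.93²)) = 0.428970·exp(-19.64903) = 1.25591e-09
Unnormalised posteriors:
  P(Z=A)·f_A = 0.43 × 0.00735504 = 0.00316267
  P(Z=B)·f_B = 0.28 × 0.000376849 = 0.000105518
  P(Z=C)·f_C = 0.15 × 1.54596e-32 = 2.31895e-33
  P(Z=D)·f_D = 0.14 × 1.25591e-09 = 1.75828e-10
Sum: 0.00316267 + 0.000105518 + 2.31895e-33 + 1.75828e-10 = 0.00326819
P(Class A | 2.8) ≈ 0.9677

0.9677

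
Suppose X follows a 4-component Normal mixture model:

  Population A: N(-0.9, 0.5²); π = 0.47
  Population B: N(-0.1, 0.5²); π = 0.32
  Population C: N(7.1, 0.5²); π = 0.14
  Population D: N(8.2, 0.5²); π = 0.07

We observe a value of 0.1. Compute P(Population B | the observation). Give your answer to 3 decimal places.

Apply Bayes' rule: the posterior for each component is proportional to its prior times its likelihood at x.
Evaluate each component's likelihood at the observed value:
  f_A = (1/(0.5·√(2π)))·exp(−(0.1−-0.9)²/(2·0.5²)) = 0.797885·exp(-2.00000) = 0.107982
  f_B = (1/(0.5·√(2π)))·exp(−(0.1−-0.1)²/(2·0.5²)) = 0.797885·exp(-0.08000) = 0.73654
  f_C = (1/(0.5·√(2π)))·exp(−(0.1−7.1)²/(2·0.5²)) = 0.797885·exp(-98.00000) = 2.19321e-43
  f_D = (1/(0.5·√(2π)))·exp(−(0.1−8.2)²/(2·0.5²)) = 0.797885·exp(-131.22000) = 8.20008e-58
Prior × likelihood for each component:
  P(Z=A)·f_A = 0.47 × 0.107982 = 0.0507515
  P(Z=B)·f_B = 0.32 × 0.73654 = 0.235693
  P(Z=C)·f_C = 0.14 × 2.19321e-43 = 3.0705e-44
  P(Z=D)·f_D = 0.07 × 8.20008e-58 = 5.74006e-59
Denominator: 0.0507515 + 0.235693 + 3.0705e-44 + 5.74006e-59 = 0.286444
So the posterior for Population B is 0.235693 / 0.286444 ≈ 0.823.

0.823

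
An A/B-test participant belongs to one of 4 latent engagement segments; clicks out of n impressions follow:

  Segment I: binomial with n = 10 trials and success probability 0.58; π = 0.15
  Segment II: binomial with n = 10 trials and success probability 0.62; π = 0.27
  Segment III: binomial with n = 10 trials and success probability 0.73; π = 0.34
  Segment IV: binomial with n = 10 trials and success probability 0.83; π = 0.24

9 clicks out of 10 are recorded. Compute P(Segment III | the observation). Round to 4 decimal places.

0.3630

The responsibility of component k is w_k f_k(x) divided by Σ_j w_j f_j(x).
Binomial probabilities:
  f_I = C(10,9)·0.58^9·0.42^1 = 10·0.00742766·0.42 = 0.0311962
  f_II = C(10,9)·0.62^9·0.38^1 = 10·0.0135371·0.38 = 0.0514409
  f_III = C(10,9)·0.73^9·0.27^1 = 10·0.0588716·0.27 = 0.158953
  f_IV = C(10,9)·0.83^9·0.17^1 = 10·0.18694·0.17 = 0.317798
Unnormalised posteriors:
  w_I·f_I = 0.15 × 0.0311962 = 0.00467943
  w_II·f_II = 0.27 × 0.0514409 = 0.0138891
  w_III·f_III = 0.34 × 0.158953 = 0.0540441
  w_IV·f_IV = 0.24 × 0.317798 = 0.0762716
Marginal: 0.00467943 + 0.0138891 + 0.0540441 + 0.0762716 = 0.148884
P(Segment III | the observation) = 0.0540441 / 0.148884 ≈ 0.3630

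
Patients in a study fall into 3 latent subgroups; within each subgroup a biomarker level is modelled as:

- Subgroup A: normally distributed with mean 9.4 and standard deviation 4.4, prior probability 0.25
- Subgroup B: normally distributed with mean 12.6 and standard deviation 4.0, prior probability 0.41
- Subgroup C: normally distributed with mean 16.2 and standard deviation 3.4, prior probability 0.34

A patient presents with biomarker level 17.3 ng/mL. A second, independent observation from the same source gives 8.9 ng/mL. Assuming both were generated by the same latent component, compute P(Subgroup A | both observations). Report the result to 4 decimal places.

Posterior ∝ prior × likelihood, so P(k | x) ∝ π_k f_k(x); normalise over all components.
Since both observations come from the same component, the likelihood for component k is f_k(x₁)·f_k(x₂).
  f_A = [0.0180904] × [0.0900852] = 0.00162968
  f_B = [0.0500093] × [0.065021] = 0.00325166
  f_C = [0.111353] × [0.0117061] = 0.00130351
Multiply by the mixture weights:
  π_A·f_A = 0.25 × 0.00162968 = 0.00040742
  π_B·f_B = 0.41 × 0.00325166 = 0.00133318
  π_C·f_C = 0.34 × 0.00130351 = 0.000443194
Marginal: 0.00040742 + 0.00133318 + 0.000443194 = 0.00218379
P(Subgroup A | x₁, x₂) = 0.00040742 / 0.00218379 ≈ 0.1866

0.1866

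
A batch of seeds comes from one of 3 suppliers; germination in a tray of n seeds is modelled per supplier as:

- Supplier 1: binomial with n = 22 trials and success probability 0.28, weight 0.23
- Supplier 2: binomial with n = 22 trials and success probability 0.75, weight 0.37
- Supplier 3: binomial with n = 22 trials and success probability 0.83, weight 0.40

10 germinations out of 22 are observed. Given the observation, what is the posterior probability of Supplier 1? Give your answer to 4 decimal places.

0.9119

By Bayes' theorem, P(k | x) = P(Z=k) f_k(x) / Σ_j P(Z=j) f_j(x).
Binomial probabilities:
  L_1 = C(22,10)·0.28^10·0.72^12 = 646646·2.96197e-06·0.0194084 = 0.0371738
  L_2 = C(22,10)·0.75^10·0.25^12 = 646646·0.0563135·5.96046e-08 = 0.0021705
  L_3 = C(22,10)·0.83^10·0.17^12 = 646646·0.15516·5.82622e-10 = 5.84567e-05
Weight by the priors:
  P(Z=1)·L_1 = 0.23 × 0.0371738 = 0.00854997
  P(Z=2)·L_2 = 0.37 × 0.0021705 = 0.000803084
  P(Z=3)·L_3 = 0.40 × 5.84567e-05 = 2.33827e-05
Marginal: 0.00854997 + 0.000803084 + 2.33827e-05 = 0.00937644
So the posterior for Supplier 1 is 0.00854997 / 0.00937644 ≈ 0.9119.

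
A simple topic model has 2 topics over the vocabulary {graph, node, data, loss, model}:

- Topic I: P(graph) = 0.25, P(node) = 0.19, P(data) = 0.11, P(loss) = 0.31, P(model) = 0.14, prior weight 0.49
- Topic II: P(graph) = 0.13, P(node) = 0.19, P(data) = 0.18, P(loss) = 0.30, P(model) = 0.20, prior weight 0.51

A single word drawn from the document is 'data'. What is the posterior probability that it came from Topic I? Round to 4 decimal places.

0.3699

Posterior ∝ prior × likelihood, so P(k | x) ∝ w_k f_k(x); normalise over all components.
Component likelihoods at x = 'data':
  f_I = P(data | comp) = 0.11
  f_II = P(data | comp) = 0.18
Multiply by the mixture weights:
  w_I·f_I = 0.49 × 0.11 = 0.0539
  w_II·f_II = 0.51 × 0.18 = 0.0918
Normaliser: 0.0539 + 0.0918 = 0.1457
P(Topic I | data) = 0.0539 / 0.1457 ≈ 0.3699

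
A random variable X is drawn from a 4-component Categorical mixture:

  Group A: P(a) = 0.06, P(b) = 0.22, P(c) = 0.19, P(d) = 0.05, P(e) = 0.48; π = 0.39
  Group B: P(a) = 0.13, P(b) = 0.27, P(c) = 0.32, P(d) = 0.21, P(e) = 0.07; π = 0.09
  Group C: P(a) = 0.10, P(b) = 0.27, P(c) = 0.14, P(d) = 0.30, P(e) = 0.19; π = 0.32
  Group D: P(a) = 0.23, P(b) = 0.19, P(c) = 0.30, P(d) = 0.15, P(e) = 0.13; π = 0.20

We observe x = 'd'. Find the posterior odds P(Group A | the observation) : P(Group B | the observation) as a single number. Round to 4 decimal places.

Since P(k|x) ∝ P(Z=k) f_k(x), the posterior odds are P(Z=i) f_i(x) / (P(Z=j) f_j(x)).
Component likelihoods at x = 'd':
  p_A = 0.05
  p_B = 0.21
  p_C = 0.3
  p_D = 0.15
Odds = (0.39/0.09) × (0.05/0.21) = 4.33333 × 0.238095 ≈ 1.0317

1.0317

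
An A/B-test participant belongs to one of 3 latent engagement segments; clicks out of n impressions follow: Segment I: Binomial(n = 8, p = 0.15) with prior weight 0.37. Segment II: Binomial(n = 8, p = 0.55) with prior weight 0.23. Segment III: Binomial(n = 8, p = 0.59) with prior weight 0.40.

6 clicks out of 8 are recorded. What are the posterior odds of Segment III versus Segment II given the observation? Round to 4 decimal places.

2.1999

The posterior odds equal the prior odds times the likelihood ratio: (w_i/w_j)·(f_i(x)/f_j(x)).
Component likelihoods at x = 6 clicks out of 8:
  p_I = 0.000230432
  p_II = 0.156949
  p_III = 0.198535
0.0794141 / 0.0360983 ≈ 2.1999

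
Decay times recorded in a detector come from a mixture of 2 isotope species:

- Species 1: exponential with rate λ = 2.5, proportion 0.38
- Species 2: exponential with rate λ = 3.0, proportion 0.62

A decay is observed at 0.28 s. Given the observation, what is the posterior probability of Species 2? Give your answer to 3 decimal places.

Posterior ∝ prior × likelihood, so P(k | x) ∝ π_k f_k(x); normalise over all components.
Exponential densities:
  L_1 = 1.24146
  L_2 = 1.29513
Weight by the priors:
  π_1·L_1 = 0.38 × 1.24146 = 0.471756
  π_2·L_2 = 0.62 × 1.29513 = 0.802982
Evidence: 0.471756 + 0.802982 = 1.27474
P(Species 2 | data) = 0.802982 / 1.27474 ≈ 0.630

0.630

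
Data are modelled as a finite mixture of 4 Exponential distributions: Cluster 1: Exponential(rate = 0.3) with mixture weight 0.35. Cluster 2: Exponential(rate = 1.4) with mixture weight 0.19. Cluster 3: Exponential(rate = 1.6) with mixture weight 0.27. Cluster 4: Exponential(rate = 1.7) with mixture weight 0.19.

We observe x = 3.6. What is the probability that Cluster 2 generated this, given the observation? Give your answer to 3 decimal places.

0.044

Posterior ∝ prior × likelihood, so P(k | x) ∝ P(Z=k) f_k(x); normalise over all components.
Exponential densities:
  p_1 = 0.3·e^(−0.3·3.6) = 0.3·e^(−1.0800) = 0.101879
  p_2 = 1.4·e^(−1.4·3.6) = 1.4·e^(−5.0400) = 0.00906325
  p_3 = 1.6·e^(−1.6·3.6) = 1.6·e^(−5.7600) = 0.00504178
  p_4 = 1.7·e^(−1.7·3.6) = 1.7·e^(−6.1200) = 0.00373738
Prior × likelihood for each component:
  P(Z=1)·p_1 = 0.35 × 0.101879 = 0.0356575
  P(Z=2)·p_2 = 0.19 × 0.00906325 = 0.00172202
  P(Z=3)·p_3 = 0.27 × 0.00504178 = 0.00136128
  P(Z=4)·p_4 = 0.19 × 0.00373738 = 0.000710101
Marginal: 0.0356575 + 0.00172202 + 0.00136128 + 0.000710101 = 0.0394509
P(Cluster 2 | the observation) ≈ 0.044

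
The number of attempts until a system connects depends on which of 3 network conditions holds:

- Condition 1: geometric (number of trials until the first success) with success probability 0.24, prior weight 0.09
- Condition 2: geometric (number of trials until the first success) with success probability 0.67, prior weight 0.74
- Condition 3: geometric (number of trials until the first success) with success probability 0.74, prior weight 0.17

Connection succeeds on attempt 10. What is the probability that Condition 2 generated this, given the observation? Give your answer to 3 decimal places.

Apply Bayes' rule: the posterior for each component is proportional to its prior times its likelihood at x.
Component likelihoods at x = 10:
  f_1 = 0.24·(1−0.24)^9 = 0.24·0.0845906 = 0.0203018
  f_2 = 0.67·(1−0.67)^9 = 0.67·4.64115e-05 = 3.10957e-05
  f_3 = 0.74·(1−0.74)^9 = 0.74·5.4295e-06 = 4.01783e-06
Unnormalised posteriors:
  π_1·f_1 = 0.09 × 0.0203018 = 0.00182716
  π_2·f_2 = 0.74 × 3.10957e-05 = 2.30108e-05
  π_3·f_3 = 0.17 × 4.01783e-06 = 6.83032e-07
Marginal: 0.00182716 + 2.30108e-05 + 6.83032e-07 = 0.00185085
P(Condition 2 | x) = 2.30108e-05 / 0.00185085 ≈ 0.012

0.012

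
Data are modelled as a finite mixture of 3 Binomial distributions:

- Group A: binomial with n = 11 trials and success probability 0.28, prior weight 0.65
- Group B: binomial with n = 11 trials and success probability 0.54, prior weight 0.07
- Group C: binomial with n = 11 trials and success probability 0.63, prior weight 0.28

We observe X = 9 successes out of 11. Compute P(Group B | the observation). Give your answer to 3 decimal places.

0.088

The responsibility of component k is π_k f_k(x) divided by Σ_j π_j f_j(x).
Binomial probabilities:
  f_A = 0.000301613
  f_B = 0.0454383
  f_C = 0.117715
Multiply by the mixture weights:
  π_A·f_A = 0.65 × 0.000301613 = 0.000196048
  π_B·f_B = 0.07 × 0.0454383 = 0.00318068
  π_C·f_C = 0.28 × 0.117715 = 0.0329601
Marginal: 0.000196048 + 0.00318068 + 0.0329601 = 0.0363369
So the posterior for Group B is 0.00318068 / 0.0363369 ≈ 0.088.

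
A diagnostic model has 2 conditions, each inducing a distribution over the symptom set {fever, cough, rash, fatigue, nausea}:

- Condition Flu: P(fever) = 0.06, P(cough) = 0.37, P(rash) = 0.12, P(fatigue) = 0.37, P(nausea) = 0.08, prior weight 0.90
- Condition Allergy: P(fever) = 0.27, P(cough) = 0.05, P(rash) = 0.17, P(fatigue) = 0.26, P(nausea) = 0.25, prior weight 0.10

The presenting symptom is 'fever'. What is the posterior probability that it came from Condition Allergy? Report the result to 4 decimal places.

0.3333

The responsibility of component k is w_k f_k(x) divided by Σ_j w_j f_j(x).
Evaluate each component's likelihood at the observed value:
  f_Flu = 0.06
  f_Allergy = 0.27
Unnormalised posteriors:
  w_Flu·f_Flu = 0.90 × 0.06 = 0.054
  w_Allergy·f_Allergy = 0.10 × 0.27 = 0.027
Denominator: 0.054 + 0.027 = 0.081
So the posterior for Condition Allergy is 0.027 / 0.081 ≈ 0.3333.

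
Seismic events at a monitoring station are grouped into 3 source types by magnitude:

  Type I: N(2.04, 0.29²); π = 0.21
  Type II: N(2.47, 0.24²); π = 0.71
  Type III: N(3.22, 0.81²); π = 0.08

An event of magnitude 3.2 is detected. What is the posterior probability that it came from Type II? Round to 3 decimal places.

P(component k | x) = π_k·f_k(x) / marginal(x), where marginal(x) = Σ_j π_j·f_j(x).
Component likelihoods at x = 3.2:
  L_I = (1/(0.29·√(2π)))·exp(−(3.2−2.04)²/(2·0.29²)) = 1.375663·exp(-8.00000) = 0.000461484
  L_II = (1/(0.24·√(2π)))·exp(−(3.2−2.47)²/(2·0.24²)) = 1.662260·exp(-4.62587) = 0.0162821
  L_III = (1/(0.81·√(2π)))·exp(−(3.2−3.22)²/(2·0.81²)) = 0.492521·exp(-0.00030) = 0.492371
Multiply by the mixture weights:
  π_I·L_I = 0.21 × 0.000461484 = 9.69115e-05
  π_II·L_II = 0.71 × 0.0162821 = 0.0115603
  π_III·L_III = 0.08 × 0.492371 = 0.0393897
Sum: 9.69115e-05 + 0.0115603 + 0.0393897 = 0.0510469
P(Type II | the observation) ≈ 0.226

0.226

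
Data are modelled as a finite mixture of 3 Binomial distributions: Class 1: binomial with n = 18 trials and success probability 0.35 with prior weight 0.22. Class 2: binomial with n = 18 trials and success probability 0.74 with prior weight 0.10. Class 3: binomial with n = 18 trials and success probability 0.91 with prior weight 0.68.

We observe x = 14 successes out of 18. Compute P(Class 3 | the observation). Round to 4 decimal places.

Posterior ∝ prior × likelihood, so P(k | x) ∝ π_k f_k(x); normalise over all components.
Binomial probabilities:
  L_1 = C(18,14)·0.35^14·0.65^4 = 3060·4.13955e-07·0.178506 = 0.000226114
  L_2 = C(18,14)·0.74^14·0.26^4 = 3060·0.0147654·0.00456976 = 0.206471
  L_3 = C(18,14)·0.91^14·0.09^4 = 3060·0.267042·6.561e-05 = 0.0536131
Weight by the priors:
  π_1·L_1 = 0.22 × 0.000226114 = 4.97451e-05
  π_2·L_2 = 0.10 × 0.206471 = 0.0206471
  π_3·L_3 = 0.68 × 0.0536131 = 0.0364569
Normaliser: 4.97451e-05 + 0.0206471 + 0.0364569 = 0.0571537
P(Class 3 | data) = 0.0364569 / 0.0571537 ≈ 0.6379

0.6379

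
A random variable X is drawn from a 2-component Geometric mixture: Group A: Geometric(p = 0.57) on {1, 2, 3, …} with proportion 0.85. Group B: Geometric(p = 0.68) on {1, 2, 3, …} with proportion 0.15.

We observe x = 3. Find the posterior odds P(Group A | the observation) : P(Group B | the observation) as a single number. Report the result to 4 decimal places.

Posterior odds = (π_i f_i(x)) / (π_j f_j(x)); the normalising sum cancels.
Evaluate each component's likelihood at the observed value:
  f_A = 0.57·(1−0.57)^2 = 0.57·0.1849 = 0.105393
  f_B = 0.68·(1−0.68)^2 = 0.68·0.1024 = 0.069632
Posterior odds = (π_A·f_A) / (π_B·f_B) = (0.85·0.105393) / (0.15·0.069632) = 0.0895841 / 0.0104448 ≈ 8.5769

8.5769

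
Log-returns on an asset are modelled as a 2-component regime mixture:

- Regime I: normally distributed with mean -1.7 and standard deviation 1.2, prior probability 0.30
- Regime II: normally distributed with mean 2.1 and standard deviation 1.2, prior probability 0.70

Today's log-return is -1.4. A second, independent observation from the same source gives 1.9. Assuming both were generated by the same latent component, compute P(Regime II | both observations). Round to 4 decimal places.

Apply Bayes' rule: the posterior for each component is proportional to its prior times its likelihood at x.
Since both observations come from the same component, the likelihood for component k is f_k(x₁)·f_k(x₂).
  f_I = [(1/(1.2·√(2π)))·exp(−(-1.4−-1.7)²/(2·1.2²)) = 0.332452·exp(-0.03125) = 0.322223] × [0.00369321] = 0.00119004
  f_II = [(1/(1.2·√(2π)))·exp(−(-1.4−2.1)²/(2·1.2²)) = 0.332452·exp(-4.25347) = 0.00472573] × [0.327866] = 0.00154941
Multiply by the mixture weights:
  w_I·f_I = 0.30 × 0.00119004 = 0.000357011
  w_II·f_II = 0.70 × 0.00154941 = 0.00108459
Marginal: 0.000357011 + 0.00108459 = 0.0014416
P(Regime II | data) = 0.00108459 / 0.0014416 ≈ 0.7524

0.7524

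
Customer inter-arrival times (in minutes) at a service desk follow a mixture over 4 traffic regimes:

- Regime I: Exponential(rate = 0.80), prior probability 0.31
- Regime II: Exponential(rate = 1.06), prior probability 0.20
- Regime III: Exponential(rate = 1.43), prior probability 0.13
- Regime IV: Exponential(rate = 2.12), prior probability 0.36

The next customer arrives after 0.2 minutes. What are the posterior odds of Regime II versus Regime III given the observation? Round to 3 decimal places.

1.228

Posterior odds = (π_i f_i(x)) / (π_j f_j(x)); the normalising sum cancels.
Component likelihoods at x = 0.2 minutes:
  p_I = 0.681715
  p_II = 0.857503
  p_III = 1.07431
  p_IV = 1.38738
0.171501 / 0.13966 ≈ 1.228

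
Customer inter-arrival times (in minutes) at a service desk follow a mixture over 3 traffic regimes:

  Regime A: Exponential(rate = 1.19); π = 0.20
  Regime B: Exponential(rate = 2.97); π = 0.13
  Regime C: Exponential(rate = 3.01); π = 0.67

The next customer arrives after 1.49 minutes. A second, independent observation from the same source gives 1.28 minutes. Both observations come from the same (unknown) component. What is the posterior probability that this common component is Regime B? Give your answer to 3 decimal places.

Posterior ∝ prior × likelihood, so P(k | x) ∝ π_k f_k(x); normalise over all components.
Since both observations come from the same component, the likelihood for component k is f_k(x₁)·f_k(x₂).
  L_A = [0.202069] × [0.259436] = 0.0524239
  L_B = [0.0355527] × [0.066335] = 0.00235839
  L_C = [0.0339468] × [0.0638729] = 0.00216828
Multiply by the mixture weights:
  π_A·L_A = 0.20 × 0.0524239 = 0.0104848
  π_B·L_B = 0.13 × 0.00235839 = 0.000306591
  π_C·L_C = 0.67 × 0.00216828 = 0.00145275
Marginal: 0.0104848 + 0.000306591 + 0.00145275 = 0.0122441
So the posterior for Regime B is 0.000306591 / 0.0122441 ≈ 0.025.

0.025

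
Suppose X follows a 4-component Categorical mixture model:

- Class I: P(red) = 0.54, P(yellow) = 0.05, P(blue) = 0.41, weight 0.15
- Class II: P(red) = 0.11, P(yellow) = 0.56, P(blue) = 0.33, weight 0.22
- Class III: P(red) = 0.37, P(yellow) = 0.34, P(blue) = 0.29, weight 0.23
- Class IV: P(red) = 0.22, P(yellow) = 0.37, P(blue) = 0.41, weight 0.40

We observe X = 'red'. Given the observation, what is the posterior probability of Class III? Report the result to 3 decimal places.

Apply Bayes' rule: the posterior for each component is proportional to its prior times its likelihood at x.
Evaluate each component's likelihood at the observed value:
  L_I = P(red | comp) = 0.54
  L_II = P(red | comp) = 0.11
  L_III = P(red | comp) = 0.37
  L_IV = P(red | comp) = 0.22
Multiply by the mixture weights:
  P(Z=I)·L_I = 0.15 × 0.54 = 0.081
  P(Z=II)·L_II = 0.22 × 0.11 = 0.0242
  P(Z=III)·L_III = 0.23 × 0.37 = 0.0851
  P(Z=IV)·L_IV = 0.40 × 0.22 = 0.088
Normaliser: 0.081 + 0.0242 + 0.0851 + 0.088 = 0.2783
Responsibility of Class III: 0.0851 / 0.2783 ≈ 0.306

0.306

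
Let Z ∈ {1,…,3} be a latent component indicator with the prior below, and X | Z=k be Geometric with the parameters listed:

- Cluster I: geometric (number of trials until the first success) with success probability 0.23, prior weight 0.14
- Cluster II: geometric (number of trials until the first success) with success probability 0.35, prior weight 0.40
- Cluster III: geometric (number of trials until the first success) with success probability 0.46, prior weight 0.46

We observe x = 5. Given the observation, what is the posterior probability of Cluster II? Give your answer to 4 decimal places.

0.4602

Posterior ∝ prior × likelihood, so P(k | x) ∝ π_k f_k(x); normalise over all components.
Geometric probabilities:
  f_I = 0.080852
  f_II = 0.0624772
  f_III = 0.0391141
Prior × likelihood for each component:
  π_I·f_I = 0.14 × 0.080852 = 0.0113193
  π_II·f_II = 0.40 × 0.0624772 = 0.0249909
  π_III·f_III = 0.46 × 0.0391141 = 0.0179925
Marginal: 0.0113193 + 0.0249909 + 0.0179925 = 0.0543026
Responsibility of Cluster II: 0.0249909 / 0.0543026 ≈ 0.4602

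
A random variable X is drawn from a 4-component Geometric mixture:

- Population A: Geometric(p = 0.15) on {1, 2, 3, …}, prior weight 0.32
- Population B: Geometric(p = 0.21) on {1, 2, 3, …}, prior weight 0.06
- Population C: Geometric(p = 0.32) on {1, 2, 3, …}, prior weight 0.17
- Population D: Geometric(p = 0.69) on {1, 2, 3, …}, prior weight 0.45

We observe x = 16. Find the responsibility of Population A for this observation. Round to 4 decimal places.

Posterior ∝ prior × likelihood, so P(k | x) ∝ π_k f_k(x); normalise over all components.
Component likelihoods at x = 16:
  p_A = 0.15·(1−0.15)^15 = 0.15·0.0873542 = 0.0131031
  p_B = 0.21·(1−0.21)^15 = 0.21·0.0291344 = 0.00611823
  p_C = 0.32·(1−0.32)^15 = 0.32·0.0030735 = 0.000983521
  p_D = 0.69·(1−0.69)^15 = 0.69·2.34653e-08 = 1.6191e-08
Multiply by the mixture weights:
  π_A·p_A = 0.32 × 0.0131031 = 0.004193
  π_B·p_B = 0.06 × 0.00611823 = 0.000367094
  π_C·p_C = 0.17 × 0.000983521 = 0.000167199
  π_D·p_D = 0.45 × 1.6191e-08 = 7.28596e-09
Sum: 0.004193 + 0.000367094 + 0.000167199 + 7.28596e-09 = 0.0047273
Responsibility of Population A: 0.004193 / 0.0047273 ≈ 0.8870

0.8870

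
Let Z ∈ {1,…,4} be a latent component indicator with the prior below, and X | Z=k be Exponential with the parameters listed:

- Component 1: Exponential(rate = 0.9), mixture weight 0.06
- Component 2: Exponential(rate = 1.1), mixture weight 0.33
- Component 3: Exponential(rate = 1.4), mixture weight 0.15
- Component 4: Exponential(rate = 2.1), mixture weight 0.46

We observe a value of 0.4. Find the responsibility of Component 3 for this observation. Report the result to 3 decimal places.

0.148

Apply Bayes' rule: the posterior for each component is proportional to its prior times its likelihood at x.
Exponential densities:
  L_1 = 0.9·e^(−0.9·0.4) = 0.9·e^(−0.3600) = 0.627909
  L_2 = 1.1·e^(−1.1·0.4) = 1.1·e^(−0.4400) = 0.70844
  L_3 = 1.4·e^(−1.4·0.4) = 1.4·e^(−0.5600) = 0.799693
  L_4 = 2.1·e^(−2.1·0.4) = 2.1·e^(−0.8400) = 0.906592
Weight by the priors:
  π_1·L_1 = 0.06 × 0.627909 = 0.0376745
  π_2·L_2 = 0.33 × 0.70844 = 0.233785
  π_3·L_3 = 0.15 × 0.799693 = 0.119954
  π_4·L_4 = 0.46 × 0.906592 = 0.417032
Sum: 0.0376745 + 0.233785 + 0.119954 + 0.417032 = 0.808446
P(Component 3 | x) = 0.119954 / 0.808446 ≈ 0.148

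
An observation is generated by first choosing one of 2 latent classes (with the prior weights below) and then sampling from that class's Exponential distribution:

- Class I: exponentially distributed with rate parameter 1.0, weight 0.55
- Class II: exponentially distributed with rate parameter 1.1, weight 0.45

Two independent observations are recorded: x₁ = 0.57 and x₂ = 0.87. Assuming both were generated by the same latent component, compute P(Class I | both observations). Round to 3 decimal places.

Apply Bayes' rule: the posterior for each component is proportional to its prior times its likelihood at x.
Since both observations come from the same component, the likelihood for component k is f_k(x₁)·f_k(x₂).
  f_I = [1.0·e^(−1.0·0.57) = 1.0·e^(−0.5700) = 0.565525] × [0.418952] = 0.236928
  f_II = [1.1·e^(−1.1·0.57) = 1.1·e^(−0.6270) = 0.587611] × [0.422448] = 0.248235
Prior × likelihood for each component:
  w_I·f_I = 0.55 × 0.236928 = 0.13031
  w_II·f_II = 0.45 × 0.248235 = 0.111706
Sum: 0.13031 + 0.111706 = 0.242016
Responsibility of Class I: 0.13031 / 0.242016 ≈ 0.538

0.538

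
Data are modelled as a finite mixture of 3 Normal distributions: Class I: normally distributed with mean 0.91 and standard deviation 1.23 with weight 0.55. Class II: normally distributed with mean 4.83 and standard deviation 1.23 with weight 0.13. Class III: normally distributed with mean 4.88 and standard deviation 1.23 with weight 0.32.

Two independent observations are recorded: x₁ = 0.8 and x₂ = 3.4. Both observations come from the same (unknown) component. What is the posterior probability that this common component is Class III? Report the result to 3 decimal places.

0.009

Posterior ∝ prior × likelihood, so P(k | x) ∝ P(Z=k) f_k(x); normalise over all components.
Since both observations come from the same component, the likelihood for component k is f_k(x₁)·f_k(x₂).
  L_I = [0.323049] × [0.0417928] = 0.0135011
  L_II = [0.00151336] × [0.165006] = 0.000249713
  L_III = [0.00132355] × [0.157259] = 0.00020814
Prior × likelihood for each component:
  P(Z=I)·L_I = 0.55 × 0.0135011 = 0.00742562
  P(Z=II)·L_II = 0.13 × 0.000249713 = 3.24626e-05
  P(Z=III)·L_III = 0.32 × 0.00020814 = 6.66048e-05
Sum: 0.00742562 + 3.24626e-05 + 6.66048e-05 = 0.00752469
Responsibility of Class III: 6.66048e-05 / 0.00752469 ≈ 0.009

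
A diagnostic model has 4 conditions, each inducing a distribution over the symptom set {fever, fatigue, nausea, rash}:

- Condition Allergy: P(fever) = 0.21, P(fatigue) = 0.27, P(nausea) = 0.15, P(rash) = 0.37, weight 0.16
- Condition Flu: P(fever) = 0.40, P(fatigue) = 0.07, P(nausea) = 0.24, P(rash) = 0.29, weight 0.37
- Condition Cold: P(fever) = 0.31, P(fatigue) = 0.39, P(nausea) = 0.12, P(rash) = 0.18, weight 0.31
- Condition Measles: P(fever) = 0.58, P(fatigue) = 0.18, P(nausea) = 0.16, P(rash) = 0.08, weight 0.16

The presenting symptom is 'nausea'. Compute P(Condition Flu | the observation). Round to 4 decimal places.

Posterior ∝ prior × likelihood, so P(k | x) ∝ π_k f_k(x); normalise over all components.
Categorical probabilities:
  p_Allergy = 0.15
  p_Flu = 0.24
  p_Cold = 0.12
  p_Measles = 0.16
Multiply by the mixture weights:
  π_Allergy·p_Allergy = 0.16 × 0.15 = 0.024
  π_Flu·p_Flu = 0.37 × 0.24 = 0.0888
  π_Cold·p_Cold = 0.31 × 0.12 = 0.0372
  π_Measles·p_Measles = 0.16 × 0.16 = 0.0256
Evidence: 0.024 + 0.0888 + 0.0372 + 0.0256 = 0.1756
So the posterior for Condition Flu is 0.0888 / 0.1756 ≈ 0.5057.

0.5057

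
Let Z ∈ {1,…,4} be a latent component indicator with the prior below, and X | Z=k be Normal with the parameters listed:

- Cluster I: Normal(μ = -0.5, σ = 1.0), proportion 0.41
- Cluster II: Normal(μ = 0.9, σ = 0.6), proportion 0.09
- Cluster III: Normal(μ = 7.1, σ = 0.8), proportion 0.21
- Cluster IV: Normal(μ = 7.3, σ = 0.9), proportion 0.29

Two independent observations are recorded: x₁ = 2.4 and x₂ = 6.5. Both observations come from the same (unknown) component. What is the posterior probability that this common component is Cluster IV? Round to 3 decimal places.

By Bayes' theorem, P(k | x) = π_k f_k(x) / Σ_j π_j f_j(x).
Since both observations come from the same component, the likelihood for component k is f_k(x₁)·f_k(x₂).
  p_I = [0.00595253] × [9.13472e-12] = 5.43747e-14
  p_II = [0.0292138] × [8.06903e-20] = 2.35727e-21
  p_III = [1.59532e-08] × [0.376422] = 6.00513e-09
  p_IV = [1.62179e-07] × [0.298603] = 4.84271e-08
Prior × likelihood for each component:
  π_I·p_I = 0.41 × 5.43747e-14 = 2.22936e-14
  π_II·p_II = 0.09 × 2.35727e-21 = 2.12155e-22
  π_III·p_III = 0.21 × 6.00513e-09 = 1.26108e-09
  π_IV·p_IV = 0.29 × 4.84271e-08 = 1.40439e-08
Marginal: 2.22936e-14 + 2.12155e-22 + 1.26108e-09 + 1.40439e-08 = 1.5305e-08
So the posterior for Cluster IV is 1.40439e-08 / 1.5305e-08 ≈ 0.918.

0.918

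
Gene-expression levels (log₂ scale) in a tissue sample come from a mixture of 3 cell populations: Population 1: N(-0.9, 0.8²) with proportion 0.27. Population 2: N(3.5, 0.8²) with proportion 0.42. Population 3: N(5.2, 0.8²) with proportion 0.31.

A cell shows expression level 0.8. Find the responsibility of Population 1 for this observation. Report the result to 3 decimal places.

Apply Bayes' rule: the posterior for each component is proportional to its prior times its likelihood at x.
Evaluate each component's likelihood at the observed value:
  L_1 = (1/(0.8·√(2π)))·exp(−(0.8−-0.9)²/(2·0.8²)) = 0.498678·exp(-2.25781) = 0.0521512
  L_2 = (1/(0.8·√(2π)))·exp(−(0.8−3.5)²/(2·0.8²)) = 0.498678·exp(-5.69531) = 0.0016764
  L_3 = (1/(0.8·√(2π)))·exp(−(0.8−5.2)²/(2·0.8²)) = 0.498678·exp(-15.12500) = 1.34622e-07
Weight by the priors:
  w_1·L_1 = 0.27 × 0.0521512 = 0.0140808
  w_2·L_2 = 0.42 × 0.0016764 = 0.000704087
  w_3·L_3 = 0.31 × 1.34622e-07 = 4.17328e-08
Marginal: 0.0140808 + 0.000704087 + 4.17328e-08 = 0.014785
P(Population 1 | data) ≈ 0.952

0.952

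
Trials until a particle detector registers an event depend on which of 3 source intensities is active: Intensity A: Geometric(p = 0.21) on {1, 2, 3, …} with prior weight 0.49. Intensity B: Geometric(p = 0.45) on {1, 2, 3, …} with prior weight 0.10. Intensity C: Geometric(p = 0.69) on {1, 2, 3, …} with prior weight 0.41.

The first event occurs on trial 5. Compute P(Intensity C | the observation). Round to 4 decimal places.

P(component k | x) = π_k·f_k(x) / marginal(x), where marginal(x) = Σ_j π_j·f_j(x).
Evaluate each component's likelihood at the observed value:
  p_A = 0.21·(1−0.21)^4 = 0.21·0.389501 = 0.0817952
  p_B = 0.45·(1−0.45)^4 = 0.45·0.0915063 = 0.0411778
  p_C = 0.69·(1−0.69)^4 = 0.69·0.00923521 = 0.00637229
Weight by the priors:
  π_A·p_A = 0.49 × 0.0817952 = 0.0400796
  π_B·p_B = 0.10 × 0.0411778 = 0.00411778
  π_C·p_C = 0.41 × 0.00637229 = 0.00261264
Normaliser: 0.0400796 + 0.00411778 + 0.00261264 = 0.0468101
Responsibility of Intensity C: 0.00261264 / 0.0468101 ≈ 0.0558

0.0558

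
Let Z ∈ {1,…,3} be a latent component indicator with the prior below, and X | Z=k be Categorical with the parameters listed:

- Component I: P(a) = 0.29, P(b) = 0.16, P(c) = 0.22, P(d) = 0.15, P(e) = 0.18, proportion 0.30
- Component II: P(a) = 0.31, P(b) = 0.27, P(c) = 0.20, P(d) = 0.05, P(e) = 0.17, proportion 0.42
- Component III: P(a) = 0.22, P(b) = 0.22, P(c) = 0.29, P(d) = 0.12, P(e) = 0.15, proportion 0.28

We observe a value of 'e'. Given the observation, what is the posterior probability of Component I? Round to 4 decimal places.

P(component k | x) = π_k·f_k(x) / marginal(x), where marginal(x) = Σ_j π_j·f_j(x).
Categorical probabilities:
  L_I = P(e | comp) = 0.18
  L_II = P(e | comp) = 0.17
  L_III = P(e | comp) = 0.15
Unnormalised posteriors:
  π_I·L_I = 0.30 × 0.18 = 0.054
  π_II·L_II = 0.42 × 0.17 = 0.0714
  π_III·L_III = 0.28 × 0.15 = 0.042
Sum: 0.054 + 0.0714 + 0.042 = 0.1674
P(Component I | data) = 0.054 / 0.1674 ≈ 0.3226

0.3226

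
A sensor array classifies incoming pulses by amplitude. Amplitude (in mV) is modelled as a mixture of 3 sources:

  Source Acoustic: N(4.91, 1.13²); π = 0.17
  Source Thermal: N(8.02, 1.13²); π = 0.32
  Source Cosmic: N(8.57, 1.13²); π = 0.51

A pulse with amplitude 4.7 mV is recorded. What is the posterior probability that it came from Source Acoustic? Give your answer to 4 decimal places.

0.9669

P(component k | x) = π_k·f_k(x) / marginal(x), where marginal(x) = Σ_j π_j·f_j(x).
Normal densities:
  L_Acoustic = 0.347002
  L_Thermal = 0.00471393
  L_Cosmic = 0.00100205
Unnormalised posteriors:
  π_Acoustic·L_Acoustic = 0.17 × 0.347002 = 0.0589904
  π_Thermal·L_Thermal = 0.32 × 0.00471393 = 0.00150846
  π_Cosmic·L_Cosmic = 0.51 × 0.00100205 = 0.000511044
Denominator: 0.0589904 + 0.00150846 + 0.000511044 = 0.0610099
P(Source Acoustic | data) ≈ 0.9669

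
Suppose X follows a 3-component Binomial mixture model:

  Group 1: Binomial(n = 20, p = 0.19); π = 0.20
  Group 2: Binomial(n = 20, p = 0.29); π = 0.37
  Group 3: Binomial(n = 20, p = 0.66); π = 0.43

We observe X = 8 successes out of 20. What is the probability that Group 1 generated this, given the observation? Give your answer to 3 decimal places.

Apply Bayes' rule: the posterior for each component is proportional to its prior times its likelihood at x.
Binomial probabilities:
  p_1 = 0.0170654
  p_2 = 0.103407
  p_3 = 0.0108234
Weight by the priors:
  w_1·p_1 = 0.20 × 0.0170654 = 0.00341308
  w_2·p_2 = 0.37 × 0.103407 = 0.0382607
  w_3·p_3 = 0.43 × 0.0108234 = 0.00465408
Denominator: 0.00341308 + 0.0382607 + 0.00465408 = 0.0463279
P(Group 1 | 8 successes out of 20) = 0.00341308 / 0.0463279 ≈ 0.074

0.074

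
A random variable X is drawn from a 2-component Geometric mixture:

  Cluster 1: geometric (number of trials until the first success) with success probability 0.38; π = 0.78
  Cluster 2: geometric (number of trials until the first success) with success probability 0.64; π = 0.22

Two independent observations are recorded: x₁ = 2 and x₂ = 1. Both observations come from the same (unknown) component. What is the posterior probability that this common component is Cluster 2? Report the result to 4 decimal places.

Apply Bayes' rule: the posterior for each component is proportional to its prior times its likelihood at x.
Since both observations come from the same component, the likelihood for component k is f_k(x₁)·f_k(x₂).
  L_1 = [0.38·(1−0.38)^1 = 0.38·0.62 = 0.2356] × [0.38] = 0.089528
  L_2 = [0.64·(1−0.64)^1 = 0.64·0.36 = 0.2304] × [0.64] = 0.147456
Multiply by the mixture weights:
  π_1·L_1 = 0.78 × 0.089528 = 0.0698318
  π_2·L_2 = 0.22 × 0.147456 = 0.0324403
Denominator: 0.0698318 + 0.0324403 = 0.102272
Responsibility of Cluster 2: 0.0324403 / 0.102272 ≈ 0.3172

0.3172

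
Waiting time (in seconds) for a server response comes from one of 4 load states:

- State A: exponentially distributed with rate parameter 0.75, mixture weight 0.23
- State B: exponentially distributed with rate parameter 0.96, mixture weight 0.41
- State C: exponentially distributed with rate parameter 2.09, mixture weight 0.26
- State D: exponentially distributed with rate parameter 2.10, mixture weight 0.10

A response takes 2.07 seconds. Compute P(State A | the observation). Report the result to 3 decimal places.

0.364

Posterior ∝ prior × likelihood, so P(k | x) ∝ π_k f_k(x); normalise over all components.
Exponential densities:
  f_A = 0.158789
  f_B = 0.131596
  f_C = 0.0276222
  f_D = 0.0271857
Weight by the priors:
  π_A·f_A = 0.23 × 0.158789 = 0.0365214
  π_B·f_B = 0.41 × 0.131596 = 0.0539542
  π_C·f_C = 0.26 × 0.0276222 = 0.00718177
  π_D·f_D = 0.10 × 0.0271857 = 0.00271857
Denominator: 0.0365214 + 0.0539542 + 0.00718177 + 0.00271857 = 0.100376
P(State A | data) = 0.0365214 / 0.100376 ≈ 0.364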